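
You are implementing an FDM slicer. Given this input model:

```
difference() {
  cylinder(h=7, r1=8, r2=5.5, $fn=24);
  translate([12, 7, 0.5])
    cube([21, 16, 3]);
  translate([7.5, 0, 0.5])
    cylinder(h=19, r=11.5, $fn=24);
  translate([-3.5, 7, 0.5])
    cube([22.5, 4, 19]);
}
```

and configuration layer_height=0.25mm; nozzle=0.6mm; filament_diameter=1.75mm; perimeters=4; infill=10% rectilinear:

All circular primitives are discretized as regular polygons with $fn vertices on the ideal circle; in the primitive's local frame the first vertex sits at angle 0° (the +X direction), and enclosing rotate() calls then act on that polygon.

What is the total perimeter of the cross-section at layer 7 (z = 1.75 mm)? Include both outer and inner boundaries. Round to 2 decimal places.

At z = 1.75 mm: the cone: at t=0.250 of its height the radius interpolates to r₁+(r₂−r₁)t = 7.375, giving a regular 24-gon of that circumradius (perimeter = 2·24·7.375·sin(180°/24) = 46.21 mm); the cube at (12, 7) is present — its section is the full 21×16 rectangle (perimeter 74.00 mm); the r=11.5 cylinder at (7.5, 0) contributes a regular 24-gon of circumradius 11.5 (perimeter = 2·24·11.500·sin(180°/24) = 72.05 mm); the cube at (-3.5, 7) (footprint 22.5×4) is included at this height (perimeter 53.00 mm); After the difference (first − rest): starting from the cone, the 21×16 cube at (12, 7) misses the remaining region (no effect); the r=11.5 cylinder at (7.5, 0) partially overlaps it — only the 129.69 mm² overlap (of its 410.75 mm²) is removed, clipping the outline; the 22.5×4 cube at (-3.5, 7) partially overlaps it — only the 0.09 mm² overlap (of its 90.00 mm²) is removed, clipping the outline — boundary = 35.61 mm. Overall, the cross-section is a single solid region. Total boundary length (outer) = 35.61 mm.

35.61 mm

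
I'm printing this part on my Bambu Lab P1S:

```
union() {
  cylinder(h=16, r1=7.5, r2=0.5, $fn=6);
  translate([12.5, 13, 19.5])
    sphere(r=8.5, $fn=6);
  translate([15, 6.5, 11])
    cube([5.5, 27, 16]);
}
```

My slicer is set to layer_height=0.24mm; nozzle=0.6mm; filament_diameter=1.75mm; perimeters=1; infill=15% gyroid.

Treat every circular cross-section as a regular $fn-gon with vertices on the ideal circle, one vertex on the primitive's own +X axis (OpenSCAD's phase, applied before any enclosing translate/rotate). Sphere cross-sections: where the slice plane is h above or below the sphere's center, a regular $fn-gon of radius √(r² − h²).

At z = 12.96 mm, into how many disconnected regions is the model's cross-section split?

2

At z = 12.96 mm: the cone contributes a regular 6-gon of circumradius 1.830 (interpolated between r1=7.5 and r2=0.5 at t=0.810); the sphere at (12.5, 13): section is a regular 6-gon, circumradius = √(r²−h²) = √(8.5²−6.54²) = 5.429; the 5.5×27 cube at (15, 6.5) contributes its full rectangle; Merging all regions: the regions partially overlap (shared area 14.78 mm²), so overlapping operands fuse into one piece — 2 connected regions. The result has 2 disconnected regions.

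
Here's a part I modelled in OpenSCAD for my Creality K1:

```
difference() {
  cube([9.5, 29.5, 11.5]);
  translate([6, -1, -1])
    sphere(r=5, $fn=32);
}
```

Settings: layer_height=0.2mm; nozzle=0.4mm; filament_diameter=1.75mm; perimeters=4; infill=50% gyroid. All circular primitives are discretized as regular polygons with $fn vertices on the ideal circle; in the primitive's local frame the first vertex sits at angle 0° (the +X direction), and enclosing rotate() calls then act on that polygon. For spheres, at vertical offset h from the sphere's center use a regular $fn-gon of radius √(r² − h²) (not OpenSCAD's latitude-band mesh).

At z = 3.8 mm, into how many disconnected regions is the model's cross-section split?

At z = 3.8 mm: the 9.5×29.5 cube contributes its full rectangle; the sphere at (6, -1): section is a regular 32-gon, circumradius = √(r²−h²) = √(5²−4.8²) = 1.400; Taking the first minus the rest: starting from the 9.5×29.5 cube, the r=5 sphere at (6, -1) partially overlaps it — only the 0.53 mm² overlap (of its 6.12 mm²) is removed, clipping the outline — 1 connected region. The result has 1 disconnected region.

1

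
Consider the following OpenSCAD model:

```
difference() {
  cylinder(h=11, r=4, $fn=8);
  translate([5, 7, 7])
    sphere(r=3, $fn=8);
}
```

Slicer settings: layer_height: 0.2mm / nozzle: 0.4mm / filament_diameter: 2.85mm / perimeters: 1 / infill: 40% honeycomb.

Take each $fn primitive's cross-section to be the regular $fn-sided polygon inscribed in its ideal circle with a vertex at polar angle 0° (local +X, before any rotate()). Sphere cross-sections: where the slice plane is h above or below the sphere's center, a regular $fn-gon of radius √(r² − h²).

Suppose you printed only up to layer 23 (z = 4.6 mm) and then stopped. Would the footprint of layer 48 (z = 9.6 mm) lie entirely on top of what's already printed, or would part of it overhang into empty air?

entirely on top

Compare the two slices. At z = 4.6: the r=4 cylinder contributes a regular 8-gon of circumradius 4 (area = (8/2)·4.000²·sin(360°/8) = 45.25 mm²); the r=3 sphere at (5, 7) contributes a regular 8-gon of circumradius √(3²−2.4²) = 1.800 (area = (8/2)·1.800²·sin(360°/8) = 9.16 mm²); Subtracting the remaining from the first: starting from the r=4 cylinder (45.25 mm²), the r=3 sphere at (5, 7) misses the remaining region (no effect) — area = 45.25 mm². At z = 9.6: the r=4 cylinder gives a regular 8-gon of circumradius 4 (constant along its height) (area = (8/2)·4.000²·sin(360°/8) = 45.25 mm²); the r=3 sphere at (5, 7) contributes a regular 8-gon of circumradius √(3²−2.6²) = 1.497 (area = (8/2)·1.497²·sin(360°/8) = 6.34 mm²); Subtracting the remaining from the first: starting from the r=4 cylinder (45.25 mm²), the r=3 sphere at (5, 7) misses the remaining region (no effect) — area = 45.25 mm². Checking containment: the cross-section at z = 9.6 is a subset of the cross-section at z = 4.6.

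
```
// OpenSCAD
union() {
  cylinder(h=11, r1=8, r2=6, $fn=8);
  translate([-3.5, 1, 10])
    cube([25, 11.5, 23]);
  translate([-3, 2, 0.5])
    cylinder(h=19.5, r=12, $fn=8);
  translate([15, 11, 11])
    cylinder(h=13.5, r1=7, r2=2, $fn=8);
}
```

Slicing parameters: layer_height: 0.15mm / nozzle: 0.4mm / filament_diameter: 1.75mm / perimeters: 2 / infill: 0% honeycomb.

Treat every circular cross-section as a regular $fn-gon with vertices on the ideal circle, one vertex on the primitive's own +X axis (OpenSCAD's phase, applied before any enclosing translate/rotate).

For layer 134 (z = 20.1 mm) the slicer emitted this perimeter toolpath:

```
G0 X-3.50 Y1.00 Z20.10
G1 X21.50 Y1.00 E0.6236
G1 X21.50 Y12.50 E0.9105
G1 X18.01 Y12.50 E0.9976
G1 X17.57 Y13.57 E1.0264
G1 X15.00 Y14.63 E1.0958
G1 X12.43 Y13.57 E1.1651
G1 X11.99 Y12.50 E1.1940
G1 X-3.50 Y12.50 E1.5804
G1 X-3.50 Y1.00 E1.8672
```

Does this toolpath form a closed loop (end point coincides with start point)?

yes

Start point (G0): (-3.50, 1.00). End point (last G1): the path returns to the start — closed.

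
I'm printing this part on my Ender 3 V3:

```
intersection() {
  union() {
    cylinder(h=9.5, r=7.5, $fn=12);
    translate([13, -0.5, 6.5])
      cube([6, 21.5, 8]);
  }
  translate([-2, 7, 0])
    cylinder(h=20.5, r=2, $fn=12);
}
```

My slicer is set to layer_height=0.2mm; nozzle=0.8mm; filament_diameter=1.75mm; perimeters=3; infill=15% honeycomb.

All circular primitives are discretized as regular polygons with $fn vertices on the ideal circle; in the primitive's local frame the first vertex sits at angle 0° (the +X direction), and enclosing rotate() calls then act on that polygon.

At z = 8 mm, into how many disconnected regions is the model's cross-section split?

At z = 8 mm: the cylinder: section is a regular 12-gon, circumradius r=7.5; the cube at (13, -0.5) (footprint 6×21.5) is included at this height; Combining (union): the 2 present regions are separate (no shared area or edge), so areas and boundary lengths simply add and each stays a separate island — 2 connected regions; the cylinder at (-2, 7): section is a regular 12-gon, circumradius r=2; Taking the intersection: the r=2 cylinder at (-2, 7) partially overlaps that combined region; clipping to the common part keeps 5.86 mm² — 1 connected region. The result has 1 disconnected region.

1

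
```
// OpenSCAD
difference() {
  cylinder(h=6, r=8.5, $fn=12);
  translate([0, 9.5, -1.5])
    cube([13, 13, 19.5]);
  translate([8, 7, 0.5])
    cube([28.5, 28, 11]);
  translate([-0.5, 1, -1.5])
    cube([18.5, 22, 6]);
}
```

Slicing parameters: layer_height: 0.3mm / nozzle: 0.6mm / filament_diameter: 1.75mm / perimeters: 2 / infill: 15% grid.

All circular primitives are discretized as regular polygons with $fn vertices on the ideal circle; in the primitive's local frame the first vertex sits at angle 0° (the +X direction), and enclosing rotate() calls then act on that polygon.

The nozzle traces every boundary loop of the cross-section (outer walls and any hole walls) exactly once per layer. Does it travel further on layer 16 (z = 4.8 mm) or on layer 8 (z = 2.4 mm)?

Layer 16 (z = 4.8): the cylinder: section is a regular 12-gon, circumradius r=8.5 (perimeter = 2·12·8.500·sin(180°/12) = 52.80 mm); the cube at (0, 9.5) is present — its section is the full 13×13 rectangle (perimeter 52.00 mm); the cube at (8, 7) is present — its section is the full 28.5×28 rectangle (perimeter 113.00 mm); the cube at (-0.5, 1) is absent (z outside [-1.5, 4.5]); Taking the first minus the rest: starting from the r=8.5 cylinder, the 13×13 cube at (0, 9.5) misses the remaining region (no effect); the 28.5×28 cube at (8, 7) misses the remaining region (no effect) — boundary = 52.80 mm. So its perimeter = 52.80 mm. Layer 8 (z = 2.4): the cylinder: section is a regular 12-gon, circumradius r=8.5 (perimeter = 2·12·8.500·sin(180°/12) = 52.80 mm); the cube at (0, 9.5) is present — its section is the full 13×13 rectangle (perimeter 52.00 mm); the cube at (8, 7) is present — its section is the full 28.5×28 rectangle (perimeter 113.00 mm); the cube at (-0.5, 1) (footprint 18.5×22) is included at this height (perimeter 81.00 mm); Subtracting the remaining from the first: starting from the r=8.5 cylinder, the 13×13 cube at (0, 9.5) misses the remaining region (no effect); the 28.5×28 cube at (8, 7) misses the remaining region (no effect); the 18.5×22 cube at (-0.5, 1) partially overlaps it — only the 49.54 mm² overlap (of its 407.00 mm²) is removed, clipping the outline — boundary = 56.22 mm. So its perimeter = 56.22 mm. Layer 8 is larger (56.22 vs 52.80 mm).

layer 8 (z = 2.4 mm)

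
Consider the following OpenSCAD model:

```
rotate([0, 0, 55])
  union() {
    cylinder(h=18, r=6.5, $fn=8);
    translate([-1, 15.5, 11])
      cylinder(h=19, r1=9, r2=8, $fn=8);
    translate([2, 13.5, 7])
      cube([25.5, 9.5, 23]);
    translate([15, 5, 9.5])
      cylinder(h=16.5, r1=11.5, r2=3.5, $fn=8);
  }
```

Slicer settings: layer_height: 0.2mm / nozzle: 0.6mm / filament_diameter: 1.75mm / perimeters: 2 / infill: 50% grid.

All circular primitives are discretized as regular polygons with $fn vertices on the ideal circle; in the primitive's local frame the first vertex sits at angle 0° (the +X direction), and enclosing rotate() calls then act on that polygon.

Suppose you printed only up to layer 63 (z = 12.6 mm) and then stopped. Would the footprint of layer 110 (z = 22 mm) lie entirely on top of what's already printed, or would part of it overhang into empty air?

entirely on top

Compare the two slices. At z = 12.6: the cylinder: section is a regular 8-gon, circumradius r=6.5 (area = (8/2)·6.500²·sin(360°/8) = 119.50 mm²); the cone at (-1, 15.5): at t=0.084 of its height the radius interpolates to r₁+(r₂−r₁)t = 8.916, giving a regular 8-gon of that circumradius (area = (8/2)·8.916²·sin(360°/8) = 224.84 mm²); the 25.5×9.5 cube at (2, 13.5) contributes its full rectangle (area 242.25 mm²); the cone at (15, 5) (r1=11.5→r2=3.5) has section circumradius 9.997 here — a regular 8-gon (area = (8/2)·9.997²·sin(360°/8) = 282.67 mm²); Taking the union: the regions partially overlap — summed areas 869.26 mm² minus the doubly-counted overlap 47.70 mm² gives 821.56 mm² — area = 821.56 mm²; (whole slice rotated 55° about Z — lengths, areas and connectivity unchanged). At z = 22: the cylinder does not reach this height (z outside [0, 18]); the cone at (-1, 15.5) contributes a regular 8-gon of circumradius 8.421 (interpolated between r1=9 and r2=8 at t=0.579) (area = (8/2)·8.421²·sin(360°/8) = 200.58 mm²); the 25.5×9.5 cube at (2, 13.5) contributes its full rectangle (area 242.25 mm²); the cone at (15, 5): at t=0.758 of its height the radius interpolates to r₁+(r₂−r₁)t = 5.439, giving a regular 8-gon of that circumradius (area = (8/2)·5.439²·sin(360°/8) = 83.68 mm²); Combining (union): the regions partially overlap — summed areas 526.51 mm² minus the doubly-counted overlap 36.76 mm² gives 489.75 mm² — area = 489.75 mm²; (whole slice rotated 55° about Z — lengths, areas and connectivity unchanged). Checking containment: the cross-section at z = 22 is a subset of the cross-section at z = 12.6.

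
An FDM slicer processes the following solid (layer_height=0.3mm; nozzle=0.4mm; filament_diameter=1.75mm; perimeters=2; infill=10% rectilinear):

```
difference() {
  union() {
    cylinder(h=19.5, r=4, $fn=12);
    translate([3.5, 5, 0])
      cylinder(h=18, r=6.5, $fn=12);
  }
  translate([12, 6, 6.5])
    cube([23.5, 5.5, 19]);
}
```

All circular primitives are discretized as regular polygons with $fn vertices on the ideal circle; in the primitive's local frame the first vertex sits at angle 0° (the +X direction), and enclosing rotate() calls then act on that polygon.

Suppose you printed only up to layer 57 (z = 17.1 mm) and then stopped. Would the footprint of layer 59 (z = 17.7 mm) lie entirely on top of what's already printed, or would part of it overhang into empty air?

entirely on top

Compare the two slices. At z = 17.1: the r=4 cylinder gives a regular 12-gon of circumradius 4 (constant along its height) (area = (12/2)·4.000²·sin(360°/12) = 48.00 mm²); the r=6.5 cylinder at (3.5, 5) contributes a regular 12-gon of circumradius 6.5 (area = (12/2)·6.500²·sin(360°/12) = 126.75 mm²); Combining (union): the regions partially overlap — summed areas 174.75 mm² minus the doubly-counted overlap 22.74 mm² gives 152.01 mm² — area = 152.01 mm²; the cube at (12, 6) is present — its section is the full 23.5×5.5 rectangle (area 129.25 mm²); Taking the first minus the rest: starting from that combined region (152.01 mm²), the 23.5×5.5 cube at (12, 6) misses the remaining region (no effect) — area = 152.01 mm². At z = 17.7: the cylinder: section is a regular 12-gon, circumradius r=4 (area = (12/2)·4.000²·sin(360°/12) = 48.00 mm²); the r=6.5 cylinder at (3.5, 5) gives a regular 12-gon of circumradius 6.5 (constant along its height) (area = (12/2)·6.500²·sin(360°/12) = 126.75 mm²); Taking the union: the regions partially overlap — summed areas 174.75 mm² minus the doubly-counted overlap 22.74 mm² gives 152.01 mm² — area = 152.01 mm²; the 23.5×5.5 cube at (12, 6) contributes its full rectangle (area 129.25 mm²); After the difference (first − rest): starting from the result so far (152.01 mm²), the 23.5×5.5 cube at (12, 6) misses the remaining region (no effect) — area = 152.01 mm². Checking containment: the cross-section at z = 17.7 is a subset of the cross-section at z = 17.1.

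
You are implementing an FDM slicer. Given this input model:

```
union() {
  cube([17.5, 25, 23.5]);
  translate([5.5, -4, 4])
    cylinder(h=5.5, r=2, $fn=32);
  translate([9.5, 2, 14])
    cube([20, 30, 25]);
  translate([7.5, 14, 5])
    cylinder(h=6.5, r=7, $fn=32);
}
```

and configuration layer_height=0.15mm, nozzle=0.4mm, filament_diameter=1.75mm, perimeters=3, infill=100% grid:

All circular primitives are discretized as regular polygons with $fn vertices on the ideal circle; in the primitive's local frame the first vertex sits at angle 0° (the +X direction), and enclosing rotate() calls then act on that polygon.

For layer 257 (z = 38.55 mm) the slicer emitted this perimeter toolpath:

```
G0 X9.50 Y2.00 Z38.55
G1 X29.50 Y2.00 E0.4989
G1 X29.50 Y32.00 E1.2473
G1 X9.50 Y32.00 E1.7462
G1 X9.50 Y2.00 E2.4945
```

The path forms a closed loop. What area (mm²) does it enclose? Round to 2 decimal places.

600.00 mm²

Apply the shoelace formula to the sequence of (X, Y) vertices; enclosed area = 600.00 mm².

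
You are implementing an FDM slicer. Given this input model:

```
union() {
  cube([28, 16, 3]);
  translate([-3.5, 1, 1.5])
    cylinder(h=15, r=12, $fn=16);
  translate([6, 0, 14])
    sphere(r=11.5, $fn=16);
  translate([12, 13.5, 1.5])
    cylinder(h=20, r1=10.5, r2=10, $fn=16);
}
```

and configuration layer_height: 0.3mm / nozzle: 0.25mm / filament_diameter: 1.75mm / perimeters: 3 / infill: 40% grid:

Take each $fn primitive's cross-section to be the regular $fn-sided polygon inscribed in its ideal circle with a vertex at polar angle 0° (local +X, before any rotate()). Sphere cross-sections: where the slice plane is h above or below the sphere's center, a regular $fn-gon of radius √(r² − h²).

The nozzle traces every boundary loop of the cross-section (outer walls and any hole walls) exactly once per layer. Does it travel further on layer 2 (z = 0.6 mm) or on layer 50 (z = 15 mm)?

layer 50 (z = 15 mm)

Layer 2 (z = 0.6): the 28×16 cube contributes its full rectangle (perimeter 88.00 mm); the cylinder at (-3.5, 1) is not intersected at this z (z outside [1.5, 16.5]); the sphere at (6, 0) is absent (|z−center|=13.400 > r=11.5); the cone at (12, 13.5) does not reach this height (z outside [1.5, 21.5]); Combining (union): only the 28×16 cube is present, so the union is just that shape — boundary = 88.00 mm. So its perimeter = 88.00 mm. Layer 50 (z = 15): the cube is not intersected at this z (z outside [0, 3]); the r=12 cylinder at (-3.5, 1) contributes a regular 16-gon of circumradius 12 (perimeter = 2·16·12.000·sin(180°/16) = 74.91 mm); the r=11.5 sphere at (6, 0) slices to a regular 16-gon of circumradius 11.456 (√(r²−h²) with h=1 from center) (perimeter = 2·16·11.456·sin(180°/16) = 71.52 mm); the cone at (12, 13.5): at t=0.675 of its height the radius interpolates to r₁+(r₂−r₁)t = 10.162, giving a regular 16-gon of that circumradius (perimeter = 2·16·10.162·sin(180°/16) = 63.44 mm); Merging all regions: the regions partially overlap (shared area 276.03 mm²), so the edge portions inside another operand are dropped and the merged outline is re-measured after clipping — boundary = 121.02 mm. So its perimeter = 121.02 mm. Layer 50 is larger (121.02 vs 88.00 mm).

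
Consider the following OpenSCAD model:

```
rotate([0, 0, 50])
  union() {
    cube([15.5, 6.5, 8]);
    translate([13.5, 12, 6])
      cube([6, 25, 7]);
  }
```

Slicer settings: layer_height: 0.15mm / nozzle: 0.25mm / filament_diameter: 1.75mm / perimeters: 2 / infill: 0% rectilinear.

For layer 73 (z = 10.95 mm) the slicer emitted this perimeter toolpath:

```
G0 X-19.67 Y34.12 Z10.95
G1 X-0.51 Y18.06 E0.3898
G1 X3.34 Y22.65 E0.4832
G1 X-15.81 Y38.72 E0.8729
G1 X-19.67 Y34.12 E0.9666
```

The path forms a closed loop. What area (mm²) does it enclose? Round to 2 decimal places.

Apply the shoelace formula to the sequence of (X, Y) vertices; enclosed area = 149.95 mm².

149.95 mm²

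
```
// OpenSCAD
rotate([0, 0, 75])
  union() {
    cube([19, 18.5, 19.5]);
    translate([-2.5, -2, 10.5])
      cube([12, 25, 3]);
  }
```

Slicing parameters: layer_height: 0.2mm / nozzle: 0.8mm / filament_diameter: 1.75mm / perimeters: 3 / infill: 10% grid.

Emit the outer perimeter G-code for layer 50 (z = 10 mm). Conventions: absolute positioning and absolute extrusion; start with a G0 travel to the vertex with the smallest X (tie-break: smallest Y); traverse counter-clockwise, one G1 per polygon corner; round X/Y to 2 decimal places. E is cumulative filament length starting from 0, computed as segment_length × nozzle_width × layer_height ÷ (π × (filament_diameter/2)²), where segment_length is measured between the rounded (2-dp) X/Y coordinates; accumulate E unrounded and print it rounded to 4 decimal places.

G0 X-17.87 Y4.79 Z10.00
G1 X0.00 Y0.00 E1.2307
G1 X4.92 Y18.35 E2.4944
G1 X-12.95 Y23.14 E3.7251
G1 X-17.87 Y4.79 E4.9889

At z = 10 mm: the cube (footprint 19×18.5) is included at this height; the cube at (-2.5, -2) does not reach this height (z outside [10.5, 13.5]); Merging all regions: only the 19×18.5 cube is present, so the union is just that shape — 1 connected region; (whole slice rotated 75° about Z — lengths, areas and connectivity unchanged). The outline is a single polygon with 4 vertices. Extrusion per mm of travel: 0.8 × 0.2 / (π × 0.875²) = 0.066520. Accumulating E over each segment gives final E = 4.9889.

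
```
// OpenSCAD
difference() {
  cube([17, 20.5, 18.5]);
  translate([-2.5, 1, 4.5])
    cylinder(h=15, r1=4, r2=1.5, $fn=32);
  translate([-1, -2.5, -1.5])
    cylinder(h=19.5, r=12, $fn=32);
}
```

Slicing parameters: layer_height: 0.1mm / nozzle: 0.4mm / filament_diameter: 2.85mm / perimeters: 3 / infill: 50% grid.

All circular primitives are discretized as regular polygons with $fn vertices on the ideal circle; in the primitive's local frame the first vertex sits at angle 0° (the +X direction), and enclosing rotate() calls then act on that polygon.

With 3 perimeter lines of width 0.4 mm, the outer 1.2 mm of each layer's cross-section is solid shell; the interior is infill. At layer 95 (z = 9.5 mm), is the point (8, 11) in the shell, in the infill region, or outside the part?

infill

At z = 9.5 mm: the cube is present — its section is the full 17×20.5 rectangle; the cone at (-2.5, 1) (r1=4→r2=1.5) has section circumradius 3.167 here — a regular 32-gon; the r=12 cylinder at (-1, -2.5) gives a regular 32-gon of circumradius 12 (constant along its height); Taking the first minus the rest: starting from the 17×20.5 cube, the cone at (-2.5, 1) partially overlaps it — only the 1.47 mm² overlap (of its 31.30 mm²) is removed, clipping the outline; the r=12 cylinder at (-1, -2.5) partially overlaps it — only the 71.77 mm² overlap (of its 449.49 mm²) is removed, clipping the outline — 1 connected region. Overall, the cross-section is a single solid region. The nearest boundary edge runs (7.49, 5.99)→(5.67, 7.48); distance from the point to it = 4.23 mm. The point is inside the cross-section and 4.23 mm from the nearest boundary — more than the 1.2 mm shell width (3 × 0.4), so it's in the infill interior.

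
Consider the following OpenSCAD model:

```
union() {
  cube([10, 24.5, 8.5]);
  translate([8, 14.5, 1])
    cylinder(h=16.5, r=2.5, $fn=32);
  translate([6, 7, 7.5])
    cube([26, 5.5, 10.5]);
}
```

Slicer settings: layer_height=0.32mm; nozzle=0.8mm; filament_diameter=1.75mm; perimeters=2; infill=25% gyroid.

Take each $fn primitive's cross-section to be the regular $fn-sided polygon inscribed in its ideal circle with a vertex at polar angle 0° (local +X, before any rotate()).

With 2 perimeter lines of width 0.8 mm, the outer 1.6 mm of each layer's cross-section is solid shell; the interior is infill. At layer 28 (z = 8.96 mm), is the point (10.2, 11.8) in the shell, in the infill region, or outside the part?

shell

At z = 8.96 mm: the cube is absent (z outside [0, 8.5]); the cylinder at (8, 14.5): section is a regular 32-gon, circumradius r=2.5; the 26×5.5 cube at (6, 7) contributes its full rectangle; Combining (union): the regions partially overlap (shared area 1.00 mm²), so overlapping operands fuse into one piece — 1 connected region. Overall, the cross-section is a single solid region. The nearest boundary edge runs (9.48, 12.50)→(32.00, 12.50); distance from the point to it = 0.70 mm. The point is inside the cross-section, 0.70 mm from the nearest boundary — within the 1.6 mm shell band (2 × 0.8).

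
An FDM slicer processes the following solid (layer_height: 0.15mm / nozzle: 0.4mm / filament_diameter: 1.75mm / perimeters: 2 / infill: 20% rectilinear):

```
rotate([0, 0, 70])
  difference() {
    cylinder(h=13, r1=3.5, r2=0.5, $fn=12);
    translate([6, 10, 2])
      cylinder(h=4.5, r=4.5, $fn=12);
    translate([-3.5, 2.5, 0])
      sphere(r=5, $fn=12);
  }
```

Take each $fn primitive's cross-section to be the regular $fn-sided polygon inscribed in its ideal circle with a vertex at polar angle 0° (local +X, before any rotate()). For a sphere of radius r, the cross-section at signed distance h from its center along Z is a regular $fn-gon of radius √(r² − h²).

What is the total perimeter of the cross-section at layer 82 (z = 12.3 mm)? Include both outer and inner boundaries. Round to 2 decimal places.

4.11 mm

At z = 12.3 mm: the cone (r1=3.5→r2=0.5) has section circumradius 0.662 here — a regular 12-gon (perimeter = 2·12·0.662·sin(180°/12) = 4.11 mm); the cylinder at (6, 10) does not reach this height (z outside [2, 6.5]); the sphere at (-3.5, 2.5) is absent (|z−center|=12.300 > r=5); After the difference (first − rest): none of the subtracted shapes is present at this height, so the cone is unchanged — boundary = 4.11 mm; (whole slice rotated 70° about Z — lengths, areas and connectivity unchanged). Overall, the cross-section is a single solid region. Total boundary length (outer) = 4.11 mm.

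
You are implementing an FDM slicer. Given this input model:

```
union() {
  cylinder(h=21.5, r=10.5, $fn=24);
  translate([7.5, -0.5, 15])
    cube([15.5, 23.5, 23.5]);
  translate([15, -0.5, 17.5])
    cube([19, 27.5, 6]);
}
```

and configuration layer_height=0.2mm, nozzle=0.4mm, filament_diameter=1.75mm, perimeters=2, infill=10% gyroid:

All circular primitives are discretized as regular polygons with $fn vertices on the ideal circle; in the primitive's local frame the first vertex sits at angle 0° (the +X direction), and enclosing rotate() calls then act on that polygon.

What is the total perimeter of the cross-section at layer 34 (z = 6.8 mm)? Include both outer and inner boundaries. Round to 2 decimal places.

65.79 mm

At z = 6.8 mm: the cylinder: section is a regular 24-gon, circumradius r=10.5 (perimeter = 2·24·10.500·sin(180°/24) = 65.79 mm); the cube at (7.5, -0.5) is not intersected at this z (z outside [15, 38.5]); the cube at (15, -0.5) does not reach this height (z outside [17.5, 23.5]); Merging all regions: only the r=10.5 cylinder is present, so the union is just that shape — boundary = 65.79 mm. Overall, the cross-section is a single solid region. Total boundary length (outer) = 65.79 mm.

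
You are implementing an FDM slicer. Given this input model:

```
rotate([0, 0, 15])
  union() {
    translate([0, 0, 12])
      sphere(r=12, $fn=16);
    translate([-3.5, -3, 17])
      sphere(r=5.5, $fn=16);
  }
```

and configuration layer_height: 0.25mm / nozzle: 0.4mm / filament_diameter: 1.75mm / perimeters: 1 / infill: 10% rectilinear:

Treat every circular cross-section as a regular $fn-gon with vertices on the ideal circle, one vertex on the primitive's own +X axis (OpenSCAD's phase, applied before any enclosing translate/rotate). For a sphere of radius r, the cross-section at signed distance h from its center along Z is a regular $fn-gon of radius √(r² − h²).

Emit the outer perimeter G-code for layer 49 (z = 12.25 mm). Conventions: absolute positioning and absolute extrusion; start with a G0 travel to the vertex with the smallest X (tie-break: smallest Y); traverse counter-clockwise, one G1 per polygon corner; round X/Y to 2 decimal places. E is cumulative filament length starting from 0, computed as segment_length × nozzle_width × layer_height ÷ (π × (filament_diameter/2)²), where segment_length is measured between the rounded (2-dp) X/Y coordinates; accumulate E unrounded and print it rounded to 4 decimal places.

At z = 12.25 mm: the sphere: section is a regular 16-gon, circumradius = √(r²−h²) = √(12²−0.25²) = 11.997; the r=5.5 sphere at (-3.5, -3) slices to a regular 16-gon of circumradius 2.773 (√(r²−h²) with h=4.75 from center); Combining (union): the r=5.5 sphere at (-3.5, -3) lies entirely inside the r=12 sphere, so the union is just the r=12 sphere — 1 connected region; (rotated 15° about Z; rotation is an isometry so areas/perimeters/island counts are preserved). The outline is a single polygon with 16 vertices. Extrusion per mm of travel: 0.4 × 0.25 / (π × 0.875²) = 0.041575. Accumulating E over each segment gives final E = 3.1138.

G0 X-11.89 Y1.57 Z12.25
G1 X-11.59 Y-3.11 E0.1950
G1 X-9.52 Y-7.30 E0.3893
G1 X-6.00 Y-10.39 E0.5840
G1 X-1.57 Y-11.89 E0.7785
G1 X3.11 Y-11.59 E0.9734
G1 X7.30 Y-9.52 E1.1677
G1 X10.39 Y-6.00 E1.3625
G1 X11.89 Y-1.57 E1.5569
G1 X11.59 Y3.11 E1.7519
G1 X9.52 Y7.30 E1.9462
G1 X6.00 Y10.39 E2.1409
G1 X1.57 Y11.89 E2.3354
G1 X-3.11 Y11.59 E2.5303
G1 X-7.30 Y9.52 E2.7246
G1 X-10.39 Y6.00 E2.9194
G1 X-11.89 Y1.57 E3.1138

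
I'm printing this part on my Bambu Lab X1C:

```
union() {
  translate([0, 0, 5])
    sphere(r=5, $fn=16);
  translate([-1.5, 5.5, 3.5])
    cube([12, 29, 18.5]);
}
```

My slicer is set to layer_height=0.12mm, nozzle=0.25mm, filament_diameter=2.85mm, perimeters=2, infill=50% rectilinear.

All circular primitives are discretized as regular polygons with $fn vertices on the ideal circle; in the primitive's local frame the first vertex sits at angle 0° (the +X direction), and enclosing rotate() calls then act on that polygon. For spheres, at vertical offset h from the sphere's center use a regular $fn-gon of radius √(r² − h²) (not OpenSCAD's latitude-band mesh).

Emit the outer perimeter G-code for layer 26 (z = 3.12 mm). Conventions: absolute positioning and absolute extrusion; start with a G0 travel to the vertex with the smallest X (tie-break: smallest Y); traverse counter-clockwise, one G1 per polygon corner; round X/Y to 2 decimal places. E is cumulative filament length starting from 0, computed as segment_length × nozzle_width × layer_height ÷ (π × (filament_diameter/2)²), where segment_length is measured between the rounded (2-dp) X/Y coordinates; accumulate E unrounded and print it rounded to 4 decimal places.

At z = 3.12 mm: the r=5 sphere contributes a regular 16-gon of circumradius √(5²−1.88²) = 4.633; the cube at (-1.5, 5.5) does not reach this height (z outside [3.5, 22]); Merging all regions: only the r=5 sphere is present, so the union is just that shape — 1 connected region. The outline is a single polygon with 16 vertices. Extrusion per mm of travel: 0.25 × 0.12 / (π × 1.425²) = 0.004703. Accumulating E over each segment gives final E = 0.1360.

G0 X-4.63 Y0.00 Z3.12
G1 X-4.28 Y-1.77 E0.0085
G1 X-3.28 Y-3.28 E0.0170
G1 X-1.77 Y-4.28 E0.0255
G1 X0.00 Y-4.63 E0.0340
G1 X1.77 Y-4.28 E0.0425
G1 X3.28 Y-3.28 E0.0510
G1 X4.28 Y-1.77 E0.0595
G1 X4.63 Y0.00 E0.0680
G1 X4.28 Y1.77 E0.0765
G1 X3.28 Y3.28 E0.0850
G1 X1.77 Y4.28 E0.0935
G1 X0.00 Y4.63 E0.1020
G1 X-1.77 Y4.28 E0.1105
G1 X-3.28 Y3.28 E0.1190
G1 X-4.28 Y1.77 E0.1275
G1 X-4.63 Y0.00 E0.1360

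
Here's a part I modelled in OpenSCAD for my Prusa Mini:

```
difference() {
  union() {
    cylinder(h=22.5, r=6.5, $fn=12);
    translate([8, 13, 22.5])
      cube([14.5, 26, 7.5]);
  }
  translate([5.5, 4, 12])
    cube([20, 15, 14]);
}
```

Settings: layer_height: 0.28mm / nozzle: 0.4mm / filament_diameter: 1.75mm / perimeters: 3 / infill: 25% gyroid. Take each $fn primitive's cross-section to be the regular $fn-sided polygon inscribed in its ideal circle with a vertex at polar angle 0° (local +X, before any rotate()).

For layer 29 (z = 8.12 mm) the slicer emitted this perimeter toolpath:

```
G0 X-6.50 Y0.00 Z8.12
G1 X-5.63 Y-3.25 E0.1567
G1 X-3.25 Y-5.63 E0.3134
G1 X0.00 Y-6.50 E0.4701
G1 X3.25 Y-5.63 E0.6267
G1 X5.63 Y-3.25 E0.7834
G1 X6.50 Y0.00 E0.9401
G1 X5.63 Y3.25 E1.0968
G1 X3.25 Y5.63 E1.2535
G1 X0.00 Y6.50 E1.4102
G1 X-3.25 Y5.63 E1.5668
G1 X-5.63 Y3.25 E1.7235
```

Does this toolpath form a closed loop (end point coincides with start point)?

Start point (G0): (-6.50, 0.00). End point (last G1): the path does not return to the start — open.

no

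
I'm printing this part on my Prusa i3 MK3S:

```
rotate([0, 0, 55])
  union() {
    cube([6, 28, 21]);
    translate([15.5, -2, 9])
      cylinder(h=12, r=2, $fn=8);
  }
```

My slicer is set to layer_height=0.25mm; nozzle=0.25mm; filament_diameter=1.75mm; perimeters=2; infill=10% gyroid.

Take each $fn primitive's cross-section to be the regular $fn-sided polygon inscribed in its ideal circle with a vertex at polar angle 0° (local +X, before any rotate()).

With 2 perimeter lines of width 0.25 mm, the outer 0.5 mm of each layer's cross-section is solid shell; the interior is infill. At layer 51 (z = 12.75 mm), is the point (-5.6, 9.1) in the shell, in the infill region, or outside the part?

infill

At z = 12.75 mm: the 6×28 cube contributes its full rectangle; the r=2 cylinder at (15.5, -2) contributes a regular 8-gon of circumradius 2; Combining (union): the 2 present regions are separate (no shared area or edge), so areas and boundary lengths simply add and each stays a separate island — 2 connected regions; (whole slice rotated 55° about Z — lengths, areas and connectivity unchanged). Overall, the cross-section has 2 separate islands. Undo the 55° rotation: the query point maps to (4.242, 9.807) in the un-rotated model frame. The nearest boundary edge runs (6.00, 28.00)→(6.00, 0.00); distance from the point to it = 1.76 mm. (Shell/infill is judged within the island containing the point — the largest one.) The point is inside the cross-section and 1.76 mm from the nearest boundary — more than the 0.5 mm shell width (2 × 0.25), so it's in the infill interior.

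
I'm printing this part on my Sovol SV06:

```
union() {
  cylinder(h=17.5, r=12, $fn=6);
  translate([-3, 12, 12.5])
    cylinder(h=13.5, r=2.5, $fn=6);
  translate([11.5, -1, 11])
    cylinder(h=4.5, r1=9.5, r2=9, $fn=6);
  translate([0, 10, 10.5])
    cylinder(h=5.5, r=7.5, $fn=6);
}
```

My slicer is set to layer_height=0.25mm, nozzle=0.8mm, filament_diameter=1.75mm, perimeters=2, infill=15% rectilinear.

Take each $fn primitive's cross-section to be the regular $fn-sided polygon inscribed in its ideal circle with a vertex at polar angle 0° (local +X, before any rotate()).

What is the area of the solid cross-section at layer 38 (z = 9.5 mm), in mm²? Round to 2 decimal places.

At z = 9.5 mm: the r=12 cylinder contributes a regular 6-gon of circumradius 12 (area = (6/2)·12.000²·sin(360°/6) = 374.12 mm²); the cylinder at (-3, 12) is absent (z outside [12.5, 26]); the cone at (11.5, -1) is absent (z outside [11, 15.5]); the cylinder at (0, 10) is absent (z outside [10.5, 16]); Combining (union): only the r=12 cylinder is present, so the union is just that shape — area = 374.12 mm². Overall, the cross-section is a single solid region. Net area = 374.12 mm².

374.12 mm²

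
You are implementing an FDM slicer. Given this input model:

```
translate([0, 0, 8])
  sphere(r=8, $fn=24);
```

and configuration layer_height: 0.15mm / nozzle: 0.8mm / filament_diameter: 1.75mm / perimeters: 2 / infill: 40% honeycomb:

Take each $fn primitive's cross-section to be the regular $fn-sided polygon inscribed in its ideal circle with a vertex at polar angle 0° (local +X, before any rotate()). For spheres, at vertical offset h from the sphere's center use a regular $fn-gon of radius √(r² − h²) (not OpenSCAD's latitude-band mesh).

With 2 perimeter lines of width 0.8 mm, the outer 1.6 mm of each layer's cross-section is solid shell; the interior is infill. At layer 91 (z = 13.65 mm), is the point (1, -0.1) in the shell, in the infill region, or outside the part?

At z = 13.65 mm: the r=8 sphere slices to a regular 24-gon of circumradius 5.664 (√(r²−h²) with h=5.65 from center). Overall, the cross-section is a single solid region. The nearest boundary edge runs (5.47, -1.47)→(5.66, 0.00); distance from the point to it = 4.61 mm. The point is inside the cross-section and 4.61 mm from the nearest boundary — more than the 1.6 mm shell width (2 × 0.8), so it's in the infill interior.

infill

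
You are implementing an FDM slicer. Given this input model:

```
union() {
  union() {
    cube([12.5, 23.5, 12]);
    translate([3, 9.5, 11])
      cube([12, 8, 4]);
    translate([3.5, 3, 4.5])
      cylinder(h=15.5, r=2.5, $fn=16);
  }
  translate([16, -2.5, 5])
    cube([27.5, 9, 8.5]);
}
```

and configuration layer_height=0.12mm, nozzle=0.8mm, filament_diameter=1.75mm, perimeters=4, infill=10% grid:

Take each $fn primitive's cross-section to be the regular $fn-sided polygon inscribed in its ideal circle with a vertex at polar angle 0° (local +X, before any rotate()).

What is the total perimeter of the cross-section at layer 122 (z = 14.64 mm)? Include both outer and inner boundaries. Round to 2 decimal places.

At z = 14.64 mm: the cube is absent (z outside [0, 12]); the cube at (3, 9.5) is present — its section is the full 12×8 rectangle (perimeter 40.00 mm); the cylinder at (3.5, 3): section is a regular 16-gon, circumradius r=2.5 (perimeter = 2·16·2.500·sin(180°/16) = 15.61 mm); Combining (union): the 2 present regions are separate (no shared area or edge), so areas and boundary lengths simply add and each stays a separate island — boundary = 55.61 mm; the cube at (16, -2.5) is absent (z outside [5, 13.5]); Combining (union): only the result so far is present, so the union is just that shape — boundary = 55.61 mm. Overall, the cross-section has 2 separate islands. Total boundary length (outer) = 55.61 mm.

55.61 mm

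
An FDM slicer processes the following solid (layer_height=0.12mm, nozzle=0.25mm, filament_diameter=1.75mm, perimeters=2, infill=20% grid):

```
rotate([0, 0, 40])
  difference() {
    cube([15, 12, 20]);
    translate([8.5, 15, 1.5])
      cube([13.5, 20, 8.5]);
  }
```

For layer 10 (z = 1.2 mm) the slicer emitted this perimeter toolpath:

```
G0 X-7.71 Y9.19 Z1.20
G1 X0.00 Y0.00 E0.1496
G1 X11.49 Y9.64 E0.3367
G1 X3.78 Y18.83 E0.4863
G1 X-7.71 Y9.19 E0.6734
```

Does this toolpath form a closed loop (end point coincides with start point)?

Start point (G0): (-7.71, 9.19). End point (last G1): the path returns to the start — closed.

yes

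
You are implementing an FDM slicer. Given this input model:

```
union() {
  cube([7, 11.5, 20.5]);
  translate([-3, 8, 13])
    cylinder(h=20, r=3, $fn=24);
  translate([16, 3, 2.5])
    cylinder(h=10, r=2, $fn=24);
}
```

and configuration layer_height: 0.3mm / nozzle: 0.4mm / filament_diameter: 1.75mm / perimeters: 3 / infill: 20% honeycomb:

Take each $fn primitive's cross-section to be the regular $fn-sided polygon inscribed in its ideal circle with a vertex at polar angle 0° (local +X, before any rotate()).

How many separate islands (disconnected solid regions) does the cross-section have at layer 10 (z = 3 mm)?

At z = 3 mm: the cube is present — its section is the full 7×11.5 rectangle; the cylinder at (-3, 8) is not intersected at this z (z outside [13, 33]); the r=2 cylinder at (16, 3) gives a regular 24-gon of circumradius 2 (constant along its height); Taking the union: the 2 present regions are separate (no shared area or edge), so areas and boundary lengths simply add and each stays a separate island — 2 connected regions. Overall, the cross-section has 2 separate islands. Island count = 2.

2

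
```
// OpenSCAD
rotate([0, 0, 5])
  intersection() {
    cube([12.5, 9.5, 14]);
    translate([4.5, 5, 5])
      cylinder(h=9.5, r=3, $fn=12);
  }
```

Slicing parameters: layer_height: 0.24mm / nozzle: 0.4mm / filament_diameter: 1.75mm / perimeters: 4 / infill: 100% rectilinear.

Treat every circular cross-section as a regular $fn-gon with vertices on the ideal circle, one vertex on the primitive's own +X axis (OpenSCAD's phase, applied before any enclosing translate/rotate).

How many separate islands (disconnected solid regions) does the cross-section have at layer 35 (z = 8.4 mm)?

At z = 8.4 mm: the cube is present — its section is the full 12.5×9.5 rectangle; the r=3 cylinder at (4.5, 5) contributes a regular 12-gon of circumradius 3; After intersecting: the r=3 cylinder at (4.5, 5) lies inside the 12.5×9.5 cube, so the common part is the r=3 cylinder at (4.5, 5) itself — 1 connected region; (rotated 5° about Z; rotation is an isometry so areas/perimeters/island counts are preserved). Overall, the cross-section is a single solid region. Island count = 1.

1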